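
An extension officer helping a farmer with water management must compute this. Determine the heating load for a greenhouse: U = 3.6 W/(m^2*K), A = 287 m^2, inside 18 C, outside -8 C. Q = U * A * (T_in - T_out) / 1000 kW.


dT = 18 - (-8) = 26 K
Q = U * A * dT
  = 3.6 * 287 * 26
  = 26863.20 W = 26.86 kW


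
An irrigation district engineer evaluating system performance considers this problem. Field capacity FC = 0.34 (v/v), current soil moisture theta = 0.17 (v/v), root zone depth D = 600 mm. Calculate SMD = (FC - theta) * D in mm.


SMD = (FC - theta) * D
    = (0.34 - 0.17) * 600
    = 0.170 * 600
    = 102 mm


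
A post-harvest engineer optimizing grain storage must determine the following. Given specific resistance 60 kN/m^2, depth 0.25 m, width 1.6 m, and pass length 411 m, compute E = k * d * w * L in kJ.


E = k * d * w * L
  = 60 * 0.25 * 1.6 * 411
  = 9864 kJ


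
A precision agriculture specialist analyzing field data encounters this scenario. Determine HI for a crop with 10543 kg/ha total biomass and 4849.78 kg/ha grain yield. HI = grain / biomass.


HI = grain_yield / biomass
   = 4849.78 / 10543
   = 0.46


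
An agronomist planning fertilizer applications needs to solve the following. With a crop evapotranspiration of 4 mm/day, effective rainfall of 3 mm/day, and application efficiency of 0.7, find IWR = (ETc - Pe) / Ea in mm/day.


IWR = (ETc - Pe) / Ea
    = (4 - 3) / 0.7
    = 1 / 0.7
    = 1.43 mm/day


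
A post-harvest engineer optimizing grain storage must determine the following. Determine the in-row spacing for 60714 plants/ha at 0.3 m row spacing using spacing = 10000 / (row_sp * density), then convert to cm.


spacing = 10000 / (row_sp * density)
        = 10000 / (0.3 * 60714)
        = 10000 / 18214.20
        = 0.54902 m = 54.90 cm


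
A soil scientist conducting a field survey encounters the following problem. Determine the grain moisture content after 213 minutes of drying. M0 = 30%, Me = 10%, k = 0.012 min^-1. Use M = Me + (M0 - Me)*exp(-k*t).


M = Me + (M0 - Me) * e^(-k*t)
  = 10 + (30 - 10) * e^(-0.012*213)
  = 10 + 20 * e^(-2.556)
  = 10 + 20 * 0.07761
  = 10 + 1.5523
  = 11.55%


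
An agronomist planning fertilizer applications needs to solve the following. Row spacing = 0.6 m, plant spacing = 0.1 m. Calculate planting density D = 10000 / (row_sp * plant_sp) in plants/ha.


D = 10000 / (row_sp * plant_sp)
  = 10000 / (0.6 * 0.1)
  = 10000 / 0.0600
  = 166666.67 plants/ha


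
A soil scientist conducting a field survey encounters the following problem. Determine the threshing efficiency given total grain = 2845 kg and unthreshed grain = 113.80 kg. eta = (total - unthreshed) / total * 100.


eta = (total - unthreshed) / total * 100
    = (2845 - 113.80) / 2845 * 100
    = 2731.20 / 2845 * 100
    = 96%


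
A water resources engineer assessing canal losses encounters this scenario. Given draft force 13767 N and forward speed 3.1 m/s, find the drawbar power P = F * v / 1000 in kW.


P = F * v / 1000
  = 13767 * 3.1 / 1000
  = 42677.70 / 1000
  = 42.68 kW


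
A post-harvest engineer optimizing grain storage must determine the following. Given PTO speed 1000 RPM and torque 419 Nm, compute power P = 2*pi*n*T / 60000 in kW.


P = 2*pi*n*T / 60000
  = 2*pi * 1000 * 419 / 60000
  = 2632654.64 / 60000
  = 43.88 kW


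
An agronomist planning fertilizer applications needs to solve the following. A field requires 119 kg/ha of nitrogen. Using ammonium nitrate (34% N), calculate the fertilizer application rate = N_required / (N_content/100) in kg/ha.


Rate = N_required / (N_content / 100)
     = 119 / (34 / 100)
     = 119 / 0.34
     = 350 kg/ha


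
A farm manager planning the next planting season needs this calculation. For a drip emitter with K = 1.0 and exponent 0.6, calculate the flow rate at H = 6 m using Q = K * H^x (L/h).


Q = K * H^x
  = 1.0 * 6^0.6
  = 1.0 * 2.9302
  = 2.93 L/h


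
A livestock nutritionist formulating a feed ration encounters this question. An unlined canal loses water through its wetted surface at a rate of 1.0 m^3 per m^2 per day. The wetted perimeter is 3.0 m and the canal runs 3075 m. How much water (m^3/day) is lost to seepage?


S = C * P * L
  = 1.0 * 3.0 * 3075
  = 9225 m^3/day


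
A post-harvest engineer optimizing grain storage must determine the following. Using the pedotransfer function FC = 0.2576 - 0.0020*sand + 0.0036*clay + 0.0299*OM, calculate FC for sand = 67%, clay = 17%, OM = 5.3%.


FC = 0.2576 - 0.0020*67 + 0.0036*17 + 0.0299*5.3
   = 0.2576 - 0.1340 + 0.0612 + 0.1585
   = 0.3433


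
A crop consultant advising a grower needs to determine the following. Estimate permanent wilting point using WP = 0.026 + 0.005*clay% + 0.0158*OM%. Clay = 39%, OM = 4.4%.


WP = 0.026 + 0.005*39 + 0.0158*4.4
   = 0.026 + 0.1950 + 0.0695
   = 0.2905


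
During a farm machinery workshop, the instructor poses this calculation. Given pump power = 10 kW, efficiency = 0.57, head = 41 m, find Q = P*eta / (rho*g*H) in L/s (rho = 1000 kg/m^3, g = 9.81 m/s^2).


Q = (P * 1000 * eta) / (rho * g * H)
  = (10 * 1000 * 0.57) / (1000 * 9.81 * 41)
  = 5700 / 402210
  = 0.01417 m^3/s = 14.17 L/s


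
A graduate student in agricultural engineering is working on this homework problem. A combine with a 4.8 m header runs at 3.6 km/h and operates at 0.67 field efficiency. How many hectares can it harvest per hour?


C = w * v * eta_f / 10
  = 4.8 * 3.6 * 0.67 / 10
  = 11.58 / 10
  = 1.16 ha/h


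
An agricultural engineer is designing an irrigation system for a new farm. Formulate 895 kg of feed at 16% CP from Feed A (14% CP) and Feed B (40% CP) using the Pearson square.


parts_A = CP_b - target = 40 - 16 = 24
parts_B = target - CP_a = 16 - 14 = 2
total_parts = 24 + 2 = 26
Feed A = 895 * 24 / 26 = 826.15 kg
Feed B = 895 * 2 / 26 = 68.85 kg

826.15 kg


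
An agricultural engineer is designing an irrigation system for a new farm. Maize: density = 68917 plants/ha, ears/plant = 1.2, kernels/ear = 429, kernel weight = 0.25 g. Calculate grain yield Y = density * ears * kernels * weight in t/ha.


Y = density * ears * kernels * kw
  = 68917 * 1.2 * 429 * 0.25 g/ha
  = 8869617.90 g/ha
  = 8869.62 kg/ha = 8.87 t/ha


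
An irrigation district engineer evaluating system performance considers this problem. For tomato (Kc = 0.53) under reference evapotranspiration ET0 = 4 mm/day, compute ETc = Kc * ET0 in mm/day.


ETc = Kc * ET0
    = 0.53 * 4
    = 2.12 mm/day


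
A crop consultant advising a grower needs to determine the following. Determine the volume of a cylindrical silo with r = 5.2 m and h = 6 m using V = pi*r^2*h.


V = pi * r^2 * h
  = pi * 5.2^2 * 6
  = pi * 27.04 * 6
  = 509.69 m^3


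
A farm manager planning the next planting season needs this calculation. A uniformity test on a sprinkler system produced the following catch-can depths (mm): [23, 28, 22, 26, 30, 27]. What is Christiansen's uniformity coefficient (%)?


xbar = 156 / 6 = 26
sum|xi - xbar| = 14
CU = 100 * (1 - 14 / (6 * 26))
   = 100 * (1 - 0.0897)
   = 91.03%


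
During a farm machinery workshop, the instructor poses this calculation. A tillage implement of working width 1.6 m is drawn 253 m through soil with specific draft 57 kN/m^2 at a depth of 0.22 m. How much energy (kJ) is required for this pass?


E = k * d * w * L
  = 57 * 0.22 * 1.6 * 253
  = 5076.19 kJ


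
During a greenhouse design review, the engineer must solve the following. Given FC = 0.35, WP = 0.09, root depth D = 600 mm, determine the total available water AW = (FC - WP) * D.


AW = (FC - WP) * D
   = (0.35 - 0.09) * 600
   = 0.26 * 600
   = 156 mm


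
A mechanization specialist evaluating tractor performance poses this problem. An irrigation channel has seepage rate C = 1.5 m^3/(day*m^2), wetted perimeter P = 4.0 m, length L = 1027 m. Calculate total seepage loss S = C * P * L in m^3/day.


S = C * P * L
  = 1.5 * 4.0 * 1027
  = 6162 m^3/day


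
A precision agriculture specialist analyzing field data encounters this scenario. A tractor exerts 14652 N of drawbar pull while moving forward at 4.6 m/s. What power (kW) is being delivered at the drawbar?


P = F * v / 1000
  = 14652 * 4.6 / 1000
  = 67399.20 / 1000
  = 67.40 kW


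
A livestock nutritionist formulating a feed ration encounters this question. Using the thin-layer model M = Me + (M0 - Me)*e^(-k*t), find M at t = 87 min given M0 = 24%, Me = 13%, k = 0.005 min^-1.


M = Me + (M0 - Me) * e^(-k*t)
  = 13 + (24 - 13) * e^(-0.005*87)
  = 13 + 11 * e^(-0.435)
  = 13 + 11 * 0.64726
  = 13 + 7.1199
  = 20.12%


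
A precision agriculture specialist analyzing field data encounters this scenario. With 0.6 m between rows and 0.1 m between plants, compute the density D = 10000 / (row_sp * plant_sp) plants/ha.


D = 10000 / (row_sp * plant_sp)
  = 10000 / (0.6 * 0.1)
  = 10000 / 0.0600
  = 166666.67 plants/ha


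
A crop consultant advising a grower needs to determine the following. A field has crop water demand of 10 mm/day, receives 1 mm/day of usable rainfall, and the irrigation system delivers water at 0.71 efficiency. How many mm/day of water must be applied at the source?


IWR = (ETc - Pe) / Ea
    = (10 - 1) / 0.71
    = 9 / 0.71
    = 12.68 mm/day


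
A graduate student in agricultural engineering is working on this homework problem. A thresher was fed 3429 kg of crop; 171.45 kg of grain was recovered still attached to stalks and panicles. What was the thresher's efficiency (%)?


eta = (total - unthreshed) / total * 100
    = (3429 - 171.45) / 3429 * 100
    = 3257.55 / 3429 * 100
    = 95%


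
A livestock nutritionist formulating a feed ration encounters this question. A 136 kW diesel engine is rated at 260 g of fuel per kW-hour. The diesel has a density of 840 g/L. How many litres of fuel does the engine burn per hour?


FC = P * BSFC / rho_fuel
   = 136 * 260 / 840
   = 35360 / 840
   = 42.10 L/h


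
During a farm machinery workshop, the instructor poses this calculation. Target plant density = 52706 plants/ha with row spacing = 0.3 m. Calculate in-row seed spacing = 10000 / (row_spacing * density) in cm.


spacing = 10000 / (row_sp * density)
        = 10000 / (0.3 * 52706)
        = 10000 / 15811.80
        = 0.63244 m = 63.24 cm


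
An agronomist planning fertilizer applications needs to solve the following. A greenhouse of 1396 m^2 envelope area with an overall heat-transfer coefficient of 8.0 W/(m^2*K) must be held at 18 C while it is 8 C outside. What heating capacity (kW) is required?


dT = 18 - (8) = 10 K
Q = U * A * dT
  = 8.0 * 1396 * 10
  = 111680 W = 111.68 kW


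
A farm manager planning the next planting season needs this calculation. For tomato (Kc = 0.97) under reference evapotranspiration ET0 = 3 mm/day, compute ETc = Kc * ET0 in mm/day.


ETc = Kc * ET0
    = 0.97 * 3
    = 2.91 mm/day


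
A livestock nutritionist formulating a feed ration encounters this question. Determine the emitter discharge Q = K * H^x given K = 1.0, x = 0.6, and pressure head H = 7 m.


Q = K * H^x
  = 1.0 * 7^0.6
  = 1.0 * 3.2141
  = 3.21 L/h


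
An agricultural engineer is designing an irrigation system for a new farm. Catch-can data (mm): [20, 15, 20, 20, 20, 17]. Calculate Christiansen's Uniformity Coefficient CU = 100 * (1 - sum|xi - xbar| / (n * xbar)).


xbar = 112 / 6 = 18.667
sum|xi - xbar| = 10.667
CU = 100 * (1 - 10.667 / (6 * 18.667))
   = 100 * (1 - 0.0952)
   = 90.48%


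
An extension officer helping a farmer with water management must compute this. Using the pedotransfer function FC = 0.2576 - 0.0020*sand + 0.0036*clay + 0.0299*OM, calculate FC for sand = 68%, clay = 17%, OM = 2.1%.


FC = 0.2576 - 0.0020*68 + 0.0036*17 + 0.0299*2.1
   = 0.2576 - 0.1360 + 0.0612 + 0.0628
   = 0.2456


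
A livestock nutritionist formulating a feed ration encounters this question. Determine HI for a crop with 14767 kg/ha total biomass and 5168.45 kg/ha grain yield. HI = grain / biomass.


HI = grain_yield / biomass
   = 5168.45 / 14767
   = 0.35


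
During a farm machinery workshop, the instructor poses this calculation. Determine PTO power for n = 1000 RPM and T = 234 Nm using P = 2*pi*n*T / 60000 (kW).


P = 2*pi*n*T / 60000
  = 2*pi * 1000 * 234 / 60000
  = 1470265.36 / 60000
  = 24.50 kW


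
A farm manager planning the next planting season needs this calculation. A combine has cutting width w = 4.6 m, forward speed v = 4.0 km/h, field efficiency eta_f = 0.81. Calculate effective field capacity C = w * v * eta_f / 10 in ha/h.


C = w * v * eta_f / 10
  = 4.6 * 4.0 * 0.81 / 10
  = 14.90 / 10
  = 1.49 ha/h


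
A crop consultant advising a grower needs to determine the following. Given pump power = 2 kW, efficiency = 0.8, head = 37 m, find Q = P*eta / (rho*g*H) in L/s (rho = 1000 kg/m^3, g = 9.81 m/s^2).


Q = (P * 1000 * eta) / (rho * g * H)
  = (2 * 1000 * 0.8) / (1000 * 9.81 * 37)
  = 1600 / 362970
  = 0.00441 m^3/s = 4.41 L/s


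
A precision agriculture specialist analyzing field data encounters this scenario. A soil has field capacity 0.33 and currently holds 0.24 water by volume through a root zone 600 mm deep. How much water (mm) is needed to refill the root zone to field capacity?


SMD = (FC - theta) * D
    = (0.33 - 0.24) * 600
    = 0.090 * 600
    = 54 mm


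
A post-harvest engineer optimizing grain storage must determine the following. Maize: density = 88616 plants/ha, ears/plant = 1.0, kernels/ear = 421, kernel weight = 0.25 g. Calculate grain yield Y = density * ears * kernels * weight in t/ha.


Y = density * ears * kernels * kw
  = 88616 * 1.0 * 421 * 0.25 g/ha
  = 9326834 g/ha
  = 9326.83 kg/ha = 9.33 t/ha


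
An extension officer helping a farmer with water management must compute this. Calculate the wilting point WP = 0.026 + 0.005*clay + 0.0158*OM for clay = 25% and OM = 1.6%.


WP = 0.026 + 0.005*25 + 0.0158*1.6
   = 0.026 + 0.1250 + 0.0253
   = 0.1763


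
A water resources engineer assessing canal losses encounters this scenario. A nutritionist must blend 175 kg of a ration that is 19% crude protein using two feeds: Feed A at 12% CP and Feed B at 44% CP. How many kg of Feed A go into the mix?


parts_A = CP_b - target = 44 - 19 = 25
parts_B = target - CP_a = 19 - 12 = 7
total_parts = 25 + 7 = 32
Feed A = 175 * 25 / 32 = 136.72 kg
Feed B = 175 * 7 / 32 = 38.28 kg

136.72 kg


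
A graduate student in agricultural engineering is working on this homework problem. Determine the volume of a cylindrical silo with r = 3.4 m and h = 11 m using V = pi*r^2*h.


V = pi * r^2 * h
  = pi * 3.4^2 * 11
  = pi * 11.56 * 11
  = 399.48 m^3


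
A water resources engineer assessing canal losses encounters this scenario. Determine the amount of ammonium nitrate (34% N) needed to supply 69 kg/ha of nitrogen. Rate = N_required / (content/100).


Rate = N_required / (N_content / 100)
     = 69 / (34 / 100)
     = 69 / 0.34
     = 202.94 kg/ha


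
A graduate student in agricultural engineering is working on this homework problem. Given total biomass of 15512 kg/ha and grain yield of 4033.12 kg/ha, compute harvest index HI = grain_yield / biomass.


HI = grain_yield / biomass
   = 4033.12 / 15512
   = 0.26


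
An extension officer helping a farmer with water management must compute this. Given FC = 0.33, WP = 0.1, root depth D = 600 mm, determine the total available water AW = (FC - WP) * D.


AW = (FC - WP) * D
   = (0.33 - 0.1) * 600
   = 0.23 * 600
   = 138 mm


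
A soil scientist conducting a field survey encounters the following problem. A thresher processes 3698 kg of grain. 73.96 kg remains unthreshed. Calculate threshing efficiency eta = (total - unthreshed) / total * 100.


eta = (total - unthreshed) / total * 100
    = (3698 - 73.96) / 3698 * 100
    = 3624.04 / 3698 * 100
    = 98%


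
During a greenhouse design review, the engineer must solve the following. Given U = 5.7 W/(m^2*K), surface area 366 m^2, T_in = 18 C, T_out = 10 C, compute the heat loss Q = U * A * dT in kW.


dT = 18 - (10) = 8 K
Q = U * A * dT
  = 5.7 * 366 * 8
  = 16689.60 W = 16.69 kW


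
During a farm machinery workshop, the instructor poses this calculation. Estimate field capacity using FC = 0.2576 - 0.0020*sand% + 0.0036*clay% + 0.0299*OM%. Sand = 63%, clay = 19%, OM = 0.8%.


FC = 0.2576 - 0.0020*63 + 0.0036*19 + 0.0299*0.8
   = 0.2576 - 0.1260 + 0.0684 + 0.0239
   = 0.2239


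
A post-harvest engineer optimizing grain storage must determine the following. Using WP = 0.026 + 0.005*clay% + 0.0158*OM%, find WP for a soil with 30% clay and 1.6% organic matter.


WP = 0.026 + 0.005*30 + 0.0158*1.6
   = 0.026 + 0.1500 + 0.0253
   = 0.2013


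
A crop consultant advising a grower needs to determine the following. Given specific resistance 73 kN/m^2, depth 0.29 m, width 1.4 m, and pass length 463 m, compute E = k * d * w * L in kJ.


E = k * d * w * L
  = 73 * 0.29 * 1.4 * 463
  = 13722.39 kJ


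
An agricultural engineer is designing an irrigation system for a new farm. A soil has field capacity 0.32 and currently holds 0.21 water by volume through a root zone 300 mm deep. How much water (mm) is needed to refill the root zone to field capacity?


SMD = (FC - theta) * D
    = (0.32 - 0.21) * 300
    = 0.110 * 300
    = 33 mm


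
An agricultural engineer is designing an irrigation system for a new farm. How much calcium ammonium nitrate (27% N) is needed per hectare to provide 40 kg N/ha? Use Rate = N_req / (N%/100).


Rate = N_required / (N_content / 100)
     = 40 / (27 / 100)
     = 40 / 0.27
     = 148.15 kg/ha


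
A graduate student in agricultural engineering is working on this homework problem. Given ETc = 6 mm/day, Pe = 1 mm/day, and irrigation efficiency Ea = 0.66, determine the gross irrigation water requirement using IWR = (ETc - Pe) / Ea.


IWR = (ETc - Pe) / Ea
    = (6 - 1) / 0.66
    = 5 / 0.66
    = 7.58 mm/day


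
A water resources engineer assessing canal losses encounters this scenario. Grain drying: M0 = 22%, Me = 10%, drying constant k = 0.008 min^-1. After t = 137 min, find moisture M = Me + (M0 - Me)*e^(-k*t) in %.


M = Me + (M0 - Me) * e^(-k*t)
  = 10 + (22 - 10) * e^(-0.008*137)
  = 10 + 12 * e^(-1.096)
  = 10 + 12 * 0.33421
  = 10 + 4.0105
  = 14.01%


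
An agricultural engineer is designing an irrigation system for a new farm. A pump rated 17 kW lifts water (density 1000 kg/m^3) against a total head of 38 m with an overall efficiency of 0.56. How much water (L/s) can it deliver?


Q = (P * 1000 * eta) / (rho * g * H)
  = (17 * 1000 * 0.56) / (1000 * 9.81 * 38)
  = 9520 / 372780
  = 0.02554 m^3/s = 25.54 L/s


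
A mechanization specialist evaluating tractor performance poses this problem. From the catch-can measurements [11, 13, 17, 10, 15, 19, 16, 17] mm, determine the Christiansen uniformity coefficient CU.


xbar = 118 / 8 = 14.750
sum|xi - xbar| = 20.500
CU = 100 * (1 - 20.500 / (8 * 14.750))
   = 100 * (1 - 0.1737)
   = 82.63%


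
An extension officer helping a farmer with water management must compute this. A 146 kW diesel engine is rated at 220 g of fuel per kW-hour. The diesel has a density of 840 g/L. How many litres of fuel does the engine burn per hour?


FC = P * BSFC / rho_fuel
   = 146 * 220 / 840
   = 32120 / 840
   = 38.24 L/h


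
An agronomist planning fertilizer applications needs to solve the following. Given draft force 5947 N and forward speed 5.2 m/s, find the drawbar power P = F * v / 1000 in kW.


P = F * v / 1000
  = 5947 * 5.2 / 1000
  = 30924.40 / 1000
  = 30.92 kW


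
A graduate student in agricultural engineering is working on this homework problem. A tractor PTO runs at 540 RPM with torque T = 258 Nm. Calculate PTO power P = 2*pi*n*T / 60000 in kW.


P = 2*pi*n*T / 60000
  = 2*pi * 540 * 258 / 60000
  = 875373.38 / 60000
  = 14.59 kW


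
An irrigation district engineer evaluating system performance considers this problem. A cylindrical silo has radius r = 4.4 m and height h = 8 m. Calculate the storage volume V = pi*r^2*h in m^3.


V = pi * r^2 * h
  = pi * 4.4^2 * 8
  = pi * 19.36 * 8
  = 486.57 m^3


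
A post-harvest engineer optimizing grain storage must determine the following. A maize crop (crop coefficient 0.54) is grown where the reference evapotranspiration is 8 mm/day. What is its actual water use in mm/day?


ETc = Kc * ET0
    = 0.54 * 8
    = 4.32 mm/day


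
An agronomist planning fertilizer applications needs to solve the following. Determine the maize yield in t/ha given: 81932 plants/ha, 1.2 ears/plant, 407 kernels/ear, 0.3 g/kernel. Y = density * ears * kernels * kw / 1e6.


Y = density * ears * kernels * kw
  = 81932 * 1.2 * 407 * 0.3 g/ha
  = 12004676.64 g/ha
  = 12004.68 kg/ha = 12.00 t/ha


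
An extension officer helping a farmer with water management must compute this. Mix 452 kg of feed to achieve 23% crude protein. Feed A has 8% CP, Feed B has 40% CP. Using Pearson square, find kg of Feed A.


parts_A = CP_b - target = 40 - 23 = 17
parts_B = target - CP_a = 23 - 8 = 15
total_parts = 17 + 15 = 32
Feed A = 452 * 17 / 32 = 240.13 kg
Feed B = 452 * 15 / 32 = 211.88 kg

240.13 kg


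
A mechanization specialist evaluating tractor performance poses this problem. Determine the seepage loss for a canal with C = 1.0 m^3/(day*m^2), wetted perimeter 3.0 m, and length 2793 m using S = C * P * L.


S = C * P * L
  = 1.0 * 3.0 * 2793
  = 8379 m^3/day


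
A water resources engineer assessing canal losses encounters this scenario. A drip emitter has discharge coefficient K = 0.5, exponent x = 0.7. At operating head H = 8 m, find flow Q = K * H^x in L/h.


Q = K * H^x
  = 0.5 * 8^0.7
  = 0.5 * 4.2871
  = 2.14 L/h


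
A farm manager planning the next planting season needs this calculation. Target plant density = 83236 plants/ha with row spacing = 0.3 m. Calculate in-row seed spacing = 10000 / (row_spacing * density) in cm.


spacing = 10000 / (row_sp * density)
        = 10000 / (0.3 * 83236)
        = 10000 / 24970.80
        = 0.40047 m = 40.05 cm


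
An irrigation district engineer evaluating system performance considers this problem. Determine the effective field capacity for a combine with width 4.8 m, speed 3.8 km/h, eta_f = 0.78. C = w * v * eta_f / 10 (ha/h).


C = w * v * eta_f / 10
  = 4.8 * 3.8 * 0.78 / 10
  = 14.23 / 10
  = 1.42 ha/h


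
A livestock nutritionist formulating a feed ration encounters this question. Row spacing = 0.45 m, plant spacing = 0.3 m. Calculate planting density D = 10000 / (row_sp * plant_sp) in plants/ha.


D = 10000 / (row_sp * plant_sp)
  = 10000 / (0.45 * 0.3)
  = 10000 / 0.1350
  = 74074.07 plants/ha


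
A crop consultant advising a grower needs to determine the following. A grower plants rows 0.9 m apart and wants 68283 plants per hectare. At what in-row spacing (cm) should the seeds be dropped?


spacing = 10000 / (row_sp * density)
        = 10000 / (0.9 * 68283)
        = 10000 / 61454.70
        = 0.16272 m = 16.27 cm


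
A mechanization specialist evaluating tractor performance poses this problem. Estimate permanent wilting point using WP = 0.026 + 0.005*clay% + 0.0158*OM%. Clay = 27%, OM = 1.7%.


WP = 0.026 + 0.005*27 + 0.0158*1.7
   = 0.026 + 0.1350 + 0.0269
   = 0.1879


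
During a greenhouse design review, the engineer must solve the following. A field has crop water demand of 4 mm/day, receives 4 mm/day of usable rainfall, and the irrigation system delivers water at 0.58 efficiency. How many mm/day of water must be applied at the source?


IWR = (ETc - Pe) / Ea
    = (4 - 4) / 0.58
    = 0 / 0.58
    = 0 mm/day


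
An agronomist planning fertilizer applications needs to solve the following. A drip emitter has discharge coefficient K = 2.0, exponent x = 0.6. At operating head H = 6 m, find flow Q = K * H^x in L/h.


Q = K * H^x
  = 2.0 * 6^0.6
  = 2.0 * 2.9302
  = 5.86 L/h


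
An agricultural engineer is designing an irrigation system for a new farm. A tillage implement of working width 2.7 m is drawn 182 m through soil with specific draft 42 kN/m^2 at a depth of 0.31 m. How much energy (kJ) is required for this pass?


E = k * d * w * L
  = 42 * 0.31 * 2.7 * 182
  = 6398.03 kJ


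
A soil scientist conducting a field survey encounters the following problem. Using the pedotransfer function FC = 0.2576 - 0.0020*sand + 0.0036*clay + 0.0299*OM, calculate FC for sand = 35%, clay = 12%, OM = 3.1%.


FC = 0.2576 - 0.0020*35 + 0.0036*12 + 0.0299*3.1
   = 0.2576 - 0.0700 + 0.0432 + 0.0927
   = 0.3235


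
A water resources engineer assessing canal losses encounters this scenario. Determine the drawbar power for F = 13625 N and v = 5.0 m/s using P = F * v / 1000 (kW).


P = F * v / 1000
  = 13625 * 5.0 / 1000
  = 68125 / 1000
  = 68.13 kW


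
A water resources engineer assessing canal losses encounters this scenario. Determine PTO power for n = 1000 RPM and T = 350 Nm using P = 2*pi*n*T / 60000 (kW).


P = 2*pi*n*T / 60000
  = 2*pi * 1000 * 350 / 60000
  = 2199114.86 / 60000
  = 36.65 kW


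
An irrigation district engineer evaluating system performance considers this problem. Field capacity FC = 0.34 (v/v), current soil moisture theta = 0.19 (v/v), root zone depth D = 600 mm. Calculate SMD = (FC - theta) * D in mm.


SMD = (FC - theta) * D
    = (0.34 - 0.19) * 600
    = 0.150 * 600
    = 90 mm


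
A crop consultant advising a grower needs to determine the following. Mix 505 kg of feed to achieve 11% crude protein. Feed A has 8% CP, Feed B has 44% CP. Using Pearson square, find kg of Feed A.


parts_A = CP_b - target = 44 - 11 = 33
parts_B = target - CP_a = 11 - 8 = 3
total_parts = 33 + 3 = 36
Feed A = 505 * 33 / 36 = 462.92 kg
Feed B = 505 * 3 / 36 = 42.08 kg

462.92 kg


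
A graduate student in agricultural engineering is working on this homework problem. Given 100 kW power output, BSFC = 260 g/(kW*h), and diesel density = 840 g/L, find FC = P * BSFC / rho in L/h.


FC = P * BSFC / rho_fuel
   = 100 * 260 / 840
   = 26000 / 840
   = 30.95 L/h


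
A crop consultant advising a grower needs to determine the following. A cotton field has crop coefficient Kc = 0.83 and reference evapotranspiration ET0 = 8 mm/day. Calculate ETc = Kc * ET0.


ETc = Kc * ET0
    = 0.83 * 8
    = 6.64 mm/day


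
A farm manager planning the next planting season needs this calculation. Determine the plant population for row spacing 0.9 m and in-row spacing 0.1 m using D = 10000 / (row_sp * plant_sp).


D = 10000 / (row_sp * plant_sp)
  = 10000 / (0.9 * 0.1)
  = 10000 / 0.0900
  = 111111.11 plants/ha


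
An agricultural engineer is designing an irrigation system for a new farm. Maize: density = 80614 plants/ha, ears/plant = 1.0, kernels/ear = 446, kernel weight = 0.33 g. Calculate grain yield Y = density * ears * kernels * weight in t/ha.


Y = density * ears * kernels * kw
  = 80614 * 1.0 * 446 * 0.33 g/ha
  = 11864768.52 g/ha
  = 11864.77 kg/ha = 11.86 t/ha


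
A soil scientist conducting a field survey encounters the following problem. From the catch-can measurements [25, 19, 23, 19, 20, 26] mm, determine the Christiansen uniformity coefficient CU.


xbar = 132 / 6 = 22
sum|xi - xbar| = 16
CU = 100 * (1 - 16 / (6 * 22))
   = 100 * (1 - 0.1212)
   = 87.88%


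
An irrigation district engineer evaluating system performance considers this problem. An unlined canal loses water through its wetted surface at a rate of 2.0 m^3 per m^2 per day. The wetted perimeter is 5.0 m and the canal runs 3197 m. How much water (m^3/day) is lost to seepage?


S = C * P * L
  = 2.0 * 5.0 * 3197
  = 31970 m^3/day


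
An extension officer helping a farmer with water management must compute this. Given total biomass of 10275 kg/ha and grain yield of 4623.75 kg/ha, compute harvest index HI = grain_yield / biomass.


HI = grain_yield / biomass
   = 4623.75 / 10275
   = 0.45


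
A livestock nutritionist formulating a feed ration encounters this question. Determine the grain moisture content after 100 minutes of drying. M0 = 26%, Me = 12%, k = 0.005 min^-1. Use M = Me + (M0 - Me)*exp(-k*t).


M = Me + (M0 - Me) * e^(-k*t)
  = 12 + (26 - 12) * e^(-0.005*100)
  = 12 + 14 * e^(-0.500)
  = 12 + 14 * 0.60653
  = 12 + 8.4914
  = 20.49%


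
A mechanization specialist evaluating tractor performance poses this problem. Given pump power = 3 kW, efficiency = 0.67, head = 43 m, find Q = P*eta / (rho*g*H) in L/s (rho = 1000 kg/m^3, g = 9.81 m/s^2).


Q = (P * 1000 * eta) / (rho * g * H)
  = (3 * 1000 * 0.67) / (1000 * 9.81 * 43)
  = 2010 / 421830
  = 0.00476 m^3/s = 4.76 L/s


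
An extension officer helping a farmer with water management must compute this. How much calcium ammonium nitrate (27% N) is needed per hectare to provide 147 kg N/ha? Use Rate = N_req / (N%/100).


Rate = N_required / (N_content / 100)
     = 147 / (27 / 100)
     = 147 / 0.27
     = 544.44 kg/ha


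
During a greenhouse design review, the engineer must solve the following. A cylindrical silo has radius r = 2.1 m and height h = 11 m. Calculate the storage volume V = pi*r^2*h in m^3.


V = pi * r^2 * h
  = pi * 2.1^2 * 11
  = pi * 4.41 * 11
  = 152.40 m^3


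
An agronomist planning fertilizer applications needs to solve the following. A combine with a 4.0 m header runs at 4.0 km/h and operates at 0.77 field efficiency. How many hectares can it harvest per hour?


C = w * v * eta_f / 10
  = 4.0 * 4.0 * 0.77 / 10
  = 12.32 / 10
  = 1.23 ha/h


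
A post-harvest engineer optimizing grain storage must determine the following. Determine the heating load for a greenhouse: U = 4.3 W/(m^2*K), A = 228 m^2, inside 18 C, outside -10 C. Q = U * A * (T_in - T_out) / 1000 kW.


dT = 18 - (-10) = 28 K
Q = U * A * dT
  = 4.3 * 228 * 28
  = 27451.20 W = 27.45 kW


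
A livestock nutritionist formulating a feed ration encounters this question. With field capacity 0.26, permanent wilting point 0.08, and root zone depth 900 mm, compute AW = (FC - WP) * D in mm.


AW = (FC - WP) * D
   = (0.26 - 0.08) * 900
   = 0.18 * 900
   = 162 mm


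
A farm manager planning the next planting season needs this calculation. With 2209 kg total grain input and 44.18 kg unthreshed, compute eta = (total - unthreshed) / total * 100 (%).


eta = (total - unthreshed) / total * 100
    = (2209 - 44.18) / 2209 * 100
    = 2164.82 / 2209 * 100
    = 98%


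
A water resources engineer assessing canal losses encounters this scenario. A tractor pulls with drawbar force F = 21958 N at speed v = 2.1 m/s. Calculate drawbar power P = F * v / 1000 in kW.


P = F * v / 1000
  = 21958 * 2.1 / 1000
  = 46111.80 / 1000
  = 46.11 kW


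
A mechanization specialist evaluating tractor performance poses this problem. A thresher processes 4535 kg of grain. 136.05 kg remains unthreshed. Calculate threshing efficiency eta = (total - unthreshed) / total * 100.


eta = (total - unthreshed) / total * 100
    = (4535 - 136.05) / 4535 * 100
    = 4398.95 / 4535 * 100
    = 97%


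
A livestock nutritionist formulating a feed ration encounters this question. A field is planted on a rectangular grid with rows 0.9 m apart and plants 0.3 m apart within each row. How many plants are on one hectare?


D = 10000 / (row_sp * plant_sp)
  = 10000 / (0.9 * 0.3)
  = 10000 / 0.2700
  = 37037.04 plants/ha


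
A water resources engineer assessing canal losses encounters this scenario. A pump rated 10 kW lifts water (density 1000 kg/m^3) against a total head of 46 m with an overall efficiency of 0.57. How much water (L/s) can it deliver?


Q = (P * 1000 * eta) / (rho * g * H)
  = (10 * 1000 * 0.57) / (1000 * 9.81 * 46)
  = 5700 / 451260
  = 0.01263 m^3/s = 12.63 L/s


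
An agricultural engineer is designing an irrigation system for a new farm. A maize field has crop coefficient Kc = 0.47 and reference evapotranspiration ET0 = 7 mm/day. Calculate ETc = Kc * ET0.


ETc = Kc * ET0
    = 0.47 * 7
    = 3.29 mm/day


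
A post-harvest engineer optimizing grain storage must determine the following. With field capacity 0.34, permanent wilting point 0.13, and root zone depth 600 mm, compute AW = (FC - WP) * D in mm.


AW = (FC - WP) * D
   = (0.34 - 0.13) * 600
   = 0.21 * 600
   = 126 mm


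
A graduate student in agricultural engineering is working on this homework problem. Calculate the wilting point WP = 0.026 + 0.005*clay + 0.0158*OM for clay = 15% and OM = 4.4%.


WP = 0.026 + 0.005*15 + 0.0158*4.4
   = 0.026 + 0.0750 + 0.0695
   = 0.1705


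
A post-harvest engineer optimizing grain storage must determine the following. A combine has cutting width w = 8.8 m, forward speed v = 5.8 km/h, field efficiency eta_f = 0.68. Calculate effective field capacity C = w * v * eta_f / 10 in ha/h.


C = w * v * eta_f / 10
  = 8.8 * 5.8 * 0.68 / 10
  = 34.71 / 10
  = 3.47 ha/h


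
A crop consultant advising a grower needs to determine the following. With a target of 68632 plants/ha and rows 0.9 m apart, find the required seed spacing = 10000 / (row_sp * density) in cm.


spacing = 10000 / (row_sp * density)
        = 10000 / (0.9 * 68632)
        = 10000 / 61768.80
        = 0.16189 m = 16.19 cm


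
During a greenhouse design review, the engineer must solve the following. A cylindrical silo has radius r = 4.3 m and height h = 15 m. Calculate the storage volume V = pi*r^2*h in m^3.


V = pi * r^2 * h
  = pi * 4.3^2 * 15
  = pi * 18.49 * 15
  = 871.32 m^3


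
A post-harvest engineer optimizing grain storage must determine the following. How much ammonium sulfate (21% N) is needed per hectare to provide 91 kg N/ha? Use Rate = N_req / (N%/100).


Rate = N_required / (N_content / 100)
     = 91 / (21 / 100)
     = 91 / 0.21
     = 433.33 kg/ha


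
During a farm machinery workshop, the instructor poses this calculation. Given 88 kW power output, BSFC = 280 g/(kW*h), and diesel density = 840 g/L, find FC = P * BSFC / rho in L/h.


FC = P * BSFC / rho_fuel
   = 88 * 280 / 840
   = 24640 / 840
   = 29.33 L/h


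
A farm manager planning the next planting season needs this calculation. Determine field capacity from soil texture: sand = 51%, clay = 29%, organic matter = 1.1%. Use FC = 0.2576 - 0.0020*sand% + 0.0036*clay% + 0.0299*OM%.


FC = 0.2576 - 0.0020*51 + 0.0036*29 + 0.0299*1.1
   = 0.2576 - 0.1020 + 0.1044 + 0.0329
   = 0.2929


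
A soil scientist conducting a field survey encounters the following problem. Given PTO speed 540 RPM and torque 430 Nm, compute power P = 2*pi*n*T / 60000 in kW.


P = 2*pi*n*T / 60000
  = 2*pi * 540 * 430 / 60000
  = 1458955.63 / 60000
  = 24.32 kW


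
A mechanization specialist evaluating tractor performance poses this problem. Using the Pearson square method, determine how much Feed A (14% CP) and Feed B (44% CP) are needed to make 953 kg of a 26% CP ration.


parts_A = CP_b - target = 44 - 26 = 18
parts_B = target - CP_a = 26 - 14 = 12
total_parts = 18 + 12 = 30
Feed A = 953 * 18 / 30 = 571.80 kg
Feed B = 953 * 12 / 30 = 381.20 kg

571.80 kg


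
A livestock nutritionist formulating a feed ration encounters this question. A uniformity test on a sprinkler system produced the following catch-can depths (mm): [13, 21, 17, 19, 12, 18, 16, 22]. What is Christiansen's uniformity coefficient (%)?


xbar = 138 / 8 = 17.250
sum|xi - xbar| = 22
CU = 100 * (1 - 22 / (8 * 17.250))
   = 100 * (1 - 0.1594)
   = 84.06%


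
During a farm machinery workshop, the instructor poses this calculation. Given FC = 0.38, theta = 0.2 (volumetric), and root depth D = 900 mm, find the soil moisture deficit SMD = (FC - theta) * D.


SMD = (FC - theta) * D
    = (0.38 - 0.2) * 900
    = 0.180 * 900
    = 162 mm


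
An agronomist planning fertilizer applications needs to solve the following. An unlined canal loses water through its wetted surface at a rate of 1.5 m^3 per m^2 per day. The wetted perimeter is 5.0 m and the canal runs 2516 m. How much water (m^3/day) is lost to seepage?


S = C * P * L
  = 1.5 * 5.0 * 2516
  = 18870 m^3/day


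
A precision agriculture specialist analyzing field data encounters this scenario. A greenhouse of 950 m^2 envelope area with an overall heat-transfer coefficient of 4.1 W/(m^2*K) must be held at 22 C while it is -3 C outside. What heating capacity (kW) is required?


dT = 22 - (-3) = 25 K
Q = U * A * dT
  = 4.1 * 950 * 25
  = 97375 W = 97.38 kW


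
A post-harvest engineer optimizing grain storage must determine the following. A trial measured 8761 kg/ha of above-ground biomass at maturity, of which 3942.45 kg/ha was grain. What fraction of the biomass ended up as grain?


HI = grain_yield / biomass
   = 3942.45 / 8761
   = 0.45


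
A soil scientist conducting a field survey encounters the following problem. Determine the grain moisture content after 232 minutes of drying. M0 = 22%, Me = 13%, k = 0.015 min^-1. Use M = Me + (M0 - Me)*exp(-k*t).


M = Me + (M0 - Me) * e^(-k*t)
  = 13 + (22 - 13) * e^(-0.015*232)
  = 13 + 9 * e^(-3.480)
  = 13 + 9 * 0.03081
  = 13 + 0.2773
  = 13.28%


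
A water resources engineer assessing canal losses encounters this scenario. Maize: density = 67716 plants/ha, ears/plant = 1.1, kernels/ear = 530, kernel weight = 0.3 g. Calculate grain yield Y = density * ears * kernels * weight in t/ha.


Y = density * ears * kernels * kw
  = 67716 * 1.1 * 530 * 0.3 g/ha
  = 11843528.40 g/ha
  = 11843.53 kg/ha = 11.84 t/ha


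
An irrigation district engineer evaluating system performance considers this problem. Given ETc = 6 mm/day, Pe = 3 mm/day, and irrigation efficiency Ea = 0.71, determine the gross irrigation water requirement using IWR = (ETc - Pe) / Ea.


IWR = (ETc - Pe) / Ea
    = (6 - 3) / 0.71
    = 3 / 0.71
    = 4.23 mm/day


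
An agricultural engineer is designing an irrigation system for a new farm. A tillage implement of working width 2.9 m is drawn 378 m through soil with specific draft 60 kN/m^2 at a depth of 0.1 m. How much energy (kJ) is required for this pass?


E = k * d * w * L
  = 60 * 0.1 * 2.9 * 378
  = 6577.20 kJ


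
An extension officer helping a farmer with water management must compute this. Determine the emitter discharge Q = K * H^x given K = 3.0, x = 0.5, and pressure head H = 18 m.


Q = K * H^x
  = 3.0 * 18^0.5
  = 3.0 * 4.2426
  = 12.73 L/h


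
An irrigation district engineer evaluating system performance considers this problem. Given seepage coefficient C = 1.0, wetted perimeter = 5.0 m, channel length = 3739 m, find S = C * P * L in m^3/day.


S = C * P * L
  = 1.0 * 5.0 * 3739
  = 18695 m^3/day


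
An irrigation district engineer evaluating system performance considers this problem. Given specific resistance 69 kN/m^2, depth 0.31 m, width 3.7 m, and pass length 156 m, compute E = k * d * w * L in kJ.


E = k * d * w * L
  = 69 * 0.31 * 3.7 * 156
  = 12346.31 kJ


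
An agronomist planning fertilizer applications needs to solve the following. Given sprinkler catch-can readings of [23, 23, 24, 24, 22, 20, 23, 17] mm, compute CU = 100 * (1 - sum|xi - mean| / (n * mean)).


xbar = 176 / 8 = 22
sum|xi - xbar| = 14
CU = 100 * (1 - 14 / (8 * 22))
   = 100 * (1 - 0.0795)
   = 92.05%


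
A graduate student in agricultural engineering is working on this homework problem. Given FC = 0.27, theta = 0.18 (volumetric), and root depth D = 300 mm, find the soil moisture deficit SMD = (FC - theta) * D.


SMD = (FC - theta) * D
    = (0.27 - 0.18) * 300
    = 0.090 * 300
    = 27 mm


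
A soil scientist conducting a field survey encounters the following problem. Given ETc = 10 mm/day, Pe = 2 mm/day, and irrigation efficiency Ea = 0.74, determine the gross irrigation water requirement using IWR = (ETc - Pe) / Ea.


IWR = (ETc - Pe) / Ea
    = (10 - 2) / 0.74
    = 8 / 0.74
    = 10.81 mm/day


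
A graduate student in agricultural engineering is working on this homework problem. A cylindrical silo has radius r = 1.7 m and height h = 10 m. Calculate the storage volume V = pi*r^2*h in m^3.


V = pi * r^2 * h
  = pi * 1.7^2 * 10
  = pi * 2.89 * 10
  = 90.79 m^3
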